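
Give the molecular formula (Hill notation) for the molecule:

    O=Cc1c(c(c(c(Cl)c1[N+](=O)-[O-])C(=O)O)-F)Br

C8H2BrClFNO5

Heavy atoms from the SMILES: 1 Br, 8 C, 1 Cl, 1 F, 1 N, 5 O.
Implicit hydrogens by atom environment:
  6 × C (aromatic): no H
  3 × O: no H
  1 × Br: no H
  1 × C: 1 H
  1 × C: no H
  1 × Cl: no H
  1 × F: no H
  1 × N (charge +1): no H
  1 × O: 1 H
  1 × O (charge -1): no H
  Total hydrogens = 2.
Molecular formula: C8H2BrClFNO5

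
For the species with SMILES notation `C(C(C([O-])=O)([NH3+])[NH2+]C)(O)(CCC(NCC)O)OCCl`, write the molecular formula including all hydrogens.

C10H23ClN3O5+

Heavy atoms from the SMILES: 10 C, 1 Cl, 3 N, 5 O.
Implicit hydrogens by atom environment:
  4 × C: 2 H each → 8
  3 × C: no H
  2 × C: 3 H each → 6
  2 × O: 1 H each → 2
  2 × O: no H
  1 × C: 1 H
  1 × Cl: no H
  1 × N (charge +1): 3 H
  1 × N (charge +1): 2 H
  1 × N: 1 H
  1 × O (charge -1): no H
  Total hydrogens = 23.
Net charge +1.
Molecular formula: C10H23ClN3O5+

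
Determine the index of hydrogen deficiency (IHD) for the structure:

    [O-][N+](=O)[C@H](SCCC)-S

1

Molecular formula from the SMILES: C4H9NO2S2.
DoU = (2C + 2 + N − H − X)/2 = (2·4 + 2 + 1 − 9 − 0)/2 = 2/2 = 1.
(Structurally: 0 ring(s) + 1 π bond(s) = 1.)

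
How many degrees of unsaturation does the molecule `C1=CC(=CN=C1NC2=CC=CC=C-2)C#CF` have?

10

Molecular formula from the SMILES: C13H9FN2.
DoU = (2C + 2 + N − H − X)/2 = (2·13 + 2 + 2 − 9 − 1)/2 = 20/2 = 10.
(Structurally: 2 ring(s) + 8 π bond(s) = 10.)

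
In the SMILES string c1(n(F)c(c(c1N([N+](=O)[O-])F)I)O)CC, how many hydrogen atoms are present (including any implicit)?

6

Hydrogens are implicit in SMILES; fill each atom to its normal valence:
  4 × C (aromatic): no H
  2 × F: no H
  1 × C: 3 H
  1 × C: 2 H
  1 × I: no H
  1 × N (aromatic): no H
  1 × N: no H
  1 × N (charge +1): no H
  1 × O: 1 H
  1 × O: no H
  1 × O (charge -1): no H
  Total hydrogens = 6.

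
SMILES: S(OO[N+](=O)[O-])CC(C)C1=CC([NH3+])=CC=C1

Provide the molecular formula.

C9H13N2O4S+

Heavy atoms from the SMILES: 9 C, 2 N, 4 O, 1 S.
Implicit hydrogens by atom environment:
  4 × C (aromatic): 1 H each → 4
  3 × O: no H
  2 × C (aromatic): no H
  1 × C: 3 H
  1 × C: 2 H
  1 × C: 1 H
  1 × N (charge +1): 3 H
  1 × N (charge +1): no H
  1 × O (charge -1): no H
  1 × S: no H
  Total hydrogens = 13.
Net charge +1.
Molecular formula: C9H13N2O4S+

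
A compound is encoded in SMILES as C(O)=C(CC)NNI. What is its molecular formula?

Heavy atoms from the SMILES: 4 C, 1 I, 2 N, 1 O.
Implicit hydrogens by atom environment:
  2 × N: 1 H each → 2
  1 × C: 3 H
  1 × C: 2 H
  1 × C: 1 H
  1 × C: no H
  1 × I: no H
  1 × O: 1 H
  Total hydrogens = 9.
Molecular formula: C4H9IN2O

C4H9IN2O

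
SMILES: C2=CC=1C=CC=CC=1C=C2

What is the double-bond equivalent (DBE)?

7

Molecular formula from the SMILES: C10H8.
DoU = (2C + 2 + N − H − X)/2 = (2·10 + 2 + 0 − 8 − 0)/2 = 14/2 = 7.
(Structurally: 2 ring(s) + 5 π bond(s) = 7.)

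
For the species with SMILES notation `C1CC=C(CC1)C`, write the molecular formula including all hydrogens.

C7H12

Heavy atoms from the SMILES: 7 C.
Implicit hydrogens by atom environment:
  4 × C: 2 H each → 8
  1 × C: 3 H
  1 × C: 1 H
  1 × C: no H
  Total hydrogens = 12.
Molecular formula: C7H12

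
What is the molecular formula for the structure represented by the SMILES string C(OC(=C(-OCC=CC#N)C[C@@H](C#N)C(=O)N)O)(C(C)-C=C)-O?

Heavy atoms from the SMILES: 15 C, 3 N, 5 O.
Implicit hydrogens by atom environment:
  6 × C: 1 H each → 6
  5 × C: no H
  3 × C: 2 H each → 6
  3 × O: no H
  2 × N: no H
  2 × O: 1 H each → 2
  1 × C: 3 H
  1 × N: 2 H
  Total hydrogens = 19.
Molecular formula: C15H19N3O5

C15H19N3O5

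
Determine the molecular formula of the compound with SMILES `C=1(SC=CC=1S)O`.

Heavy atoms from the SMILES: 4 C, 1 O, 2 S.
Implicit hydrogens by atom environment:
  2 × C (aromatic): 1 H each → 2
  2 × C (aromatic): no H
  1 × O: 1 H
  1 × S: 1 H
  1 × S (aromatic): no H
  Total hydrogens = 4.
Molecular formula: C4H4OS2

C4H4OS2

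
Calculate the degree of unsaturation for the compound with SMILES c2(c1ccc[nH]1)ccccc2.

Molecular formula from the SMILES: C10H9N.
DoU = (2C + 2 + N − H − X)/2 = (2·10 + 2 + 1 − 9 − 0)/2 = 14/2 = 7.
(Structurally: 2 ring(s) + 5 π bond(s) = 7.)

7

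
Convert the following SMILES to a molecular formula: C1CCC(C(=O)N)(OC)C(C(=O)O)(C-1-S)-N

Heavy atoms from the SMILES: 9 C, 2 N, 4 O, 1 S.
Implicit hydrogens by atom environment:
  4 × C: no H
  3 × C: 2 H each → 6
  3 × O: no H
  2 × N: 2 H each → 4
  1 × C: 3 H
  1 × C: 1 H
  1 × O: 1 H
  1 × S: 1 H
  Total hydrogens = 16.
Molecular formula: C9H16N2O4S

C9H16N2O4S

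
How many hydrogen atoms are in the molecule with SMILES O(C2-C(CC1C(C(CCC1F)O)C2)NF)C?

19

Hydrogens are implicit in SMILES; fill each atom to its normal valence:
  6 × C: 1 H each → 6
  4 × C: 2 H each → 8
  2 × F: no H
  1 × C: 3 H
  1 × N: 1 H
  1 × O: 1 H
  1 × O: no H
  Total hydrogens = 19.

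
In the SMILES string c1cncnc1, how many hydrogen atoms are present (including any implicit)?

4

Hydrogens are implicit in SMILES; fill each atom to its normal valence:
  4 × C (aromatic): 1 H each → 4
  2 × N (aromatic): no H
  Total hydrogens = 4.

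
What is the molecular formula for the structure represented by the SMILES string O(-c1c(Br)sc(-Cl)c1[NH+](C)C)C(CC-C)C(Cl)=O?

Heavy atoms from the SMILES: 1 Br, 11 C, 2 Cl, 1 N, 2 O, 1 S.
Implicit hydrogens by atom environment:
  4 × C (aromatic): no H
  3 × C: 3 H each → 9
  2 × C: 2 H each → 4
  2 × Cl: no H
  2 × O: no H
  1 × Br: no H
  1 × C: 1 H
  1 × C: no H
  1 × N (charge +1): 1 H
  1 × S (aromatic): no H
  Total hydrogens = 15.
Net charge +1.
Molecular formula: C11H15BrCl2NO2S+

C11H15BrCl2NO2S+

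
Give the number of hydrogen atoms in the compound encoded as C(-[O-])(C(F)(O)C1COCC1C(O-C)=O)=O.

10

Hydrogens are implicit in SMILES; fill each atom to its normal valence:
  4 × O: no H
  3 × C: no H
  2 × C: 2 H each → 4
  2 × C: 1 H each → 2
  1 × C: 3 H
  1 × F: no H
  1 × O: 1 H
  1 × O (charge -1): no H
  Total hydrogens = 10.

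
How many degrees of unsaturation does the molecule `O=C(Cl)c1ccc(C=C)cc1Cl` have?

6

Molecular formula from the SMILES: C9H6Cl2O.
DoU = (2C + 2 + N − H − X)/2 = (2·9 + 2 + 0 − 6 − 2)/2 = 12/2 = 6.
(Structurally: 1 ring(s) + 5 π bond(s) = 6.)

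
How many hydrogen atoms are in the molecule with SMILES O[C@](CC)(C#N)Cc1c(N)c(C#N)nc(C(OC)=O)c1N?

15

Hydrogens are implicit in SMILES; fill each atom to its normal valence:
  5 × C (aromatic): no H
  4 × C: no H
  2 × C: 3 H each → 6
  2 × C: 2 H each → 4
  2 × N: 2 H each → 4
  2 × N: no H
  2 × O: no H
  1 × N (aromatic): no H
  1 × O: 1 H
  Total hydrogens = 15.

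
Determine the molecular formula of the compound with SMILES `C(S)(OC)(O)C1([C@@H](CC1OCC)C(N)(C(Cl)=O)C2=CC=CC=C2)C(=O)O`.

C17H22ClNO6S

Heavy atoms from the SMILES: 17 C, 1 Cl, 1 N, 6 O, 1 S.
Implicit hydrogens by atom environment:
  5 × C (aromatic): 1 H each → 5
  5 × C: no H
  4 × O: no H
  2 × C: 3 H each → 6
  2 × C: 2 H each → 4
  2 × C: 1 H each → 2
  2 × O: 1 H each → 2
  1 × C (aromatic): no H
  1 × Cl: no H
  1 × N: 2 H
  1 × S: 1 H
  Total hydrogens = 22.
Molecular formula: C17H22ClNO6S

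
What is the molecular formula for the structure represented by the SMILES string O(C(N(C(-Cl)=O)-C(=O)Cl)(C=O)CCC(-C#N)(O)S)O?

C8H8Cl2N2O6S

Heavy atoms from the SMILES: 8 C, 2 Cl, 2 N, 6 O, 1 S.
Implicit hydrogens by atom environment:
  5 × C: no H
  4 × O: no H
  2 × C: 2 H each → 4
  2 × Cl: no H
  2 × N: no H
  2 × O: 1 H each → 2
  1 × C: 1 H
  1 × S: 1 H
  Total hydrogens = 8.
Molecular formula: C8H8Cl2N2O6S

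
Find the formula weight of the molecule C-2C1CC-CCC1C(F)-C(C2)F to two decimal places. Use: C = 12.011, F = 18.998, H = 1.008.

Molecular formula: C10H16F2.
M = 10×12.011 + 2×18.998 + 16×1.008 = 174.23 g/mol.

174.23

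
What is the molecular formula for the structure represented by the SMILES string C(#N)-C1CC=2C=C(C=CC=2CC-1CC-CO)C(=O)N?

Heavy atoms from the SMILES: 15 C, 2 N, 2 O.
Implicit hydrogens by atom environment:
  5 × C: 2 H each → 10
  3 × C (aromatic): 1 H each → 3
  3 × C (aromatic): no H
  2 × C: 1 H each → 2
  2 × C: no H
  1 × N: 2 H
  1 × N: no H
  1 × O: 1 H
  1 × O: no H
  Total hydrogens = 18.
Molecular formula: C15H18N2O2

C15H18N2O2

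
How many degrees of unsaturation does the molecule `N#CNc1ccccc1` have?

Molecular formula from the SMILES: C7H6N2.
DoU = (2C + 2 + N − H − X)/2 = (2·7 + 2 + 2 − 6 − 0)/2 = 12/2 = 6.
(Structurally: 1 ring(s) + 5 π bond(s) = 6.)

6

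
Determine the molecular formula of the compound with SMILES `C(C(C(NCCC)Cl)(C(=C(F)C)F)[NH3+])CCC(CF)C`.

Heavy atoms from the SMILES: 14 C, 1 Cl, 3 F, 2 N.
Implicit hydrogens by atom environment:
  6 × C: 2 H each → 12
  3 × C: 3 H each → 9
  3 × C: no H
  3 × F: no H
  2 × C: 1 H each → 2
  1 × Cl: no H
  1 × N (charge +1): 3 H
  1 × N: 1 H
  Total hydrogens = 27.
Net charge +1.
Molecular formula: C14H27ClF3N2+

C14H27ClF3N2+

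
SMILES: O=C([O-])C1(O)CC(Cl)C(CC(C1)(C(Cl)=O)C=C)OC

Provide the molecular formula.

C12H15Cl2O5-

Heavy atoms from the SMILES: 12 C, 2 Cl, 5 O.
Implicit hydrogens by atom environment:
  4 × C: 2 H each → 8
  4 × C: no H
  3 × C: 1 H each → 3
  3 × O: no H
  2 × Cl: no H
  1 × C: 3 H
  1 × O: 1 H
  1 × O (charge -1): no H
  Total hydrogens = 15.
Net charge -1.
Molecular formula: C12H15Cl2O5-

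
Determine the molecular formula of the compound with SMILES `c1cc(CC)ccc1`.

C8H10

Heavy atoms from the SMILES: 8 C.
Implicit hydrogens by atom environment:
  5 × C (aromatic): 1 H each → 5
  1 × C: 3 H
  1 × C: 2 H
  1 × C (aromatic): no H
  Total hydrogens = 10.
Molecular formula: C8H10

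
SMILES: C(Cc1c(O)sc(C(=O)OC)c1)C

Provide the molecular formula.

Heavy atoms from the SMILES: 9 C, 3 O, 1 S.
Implicit hydrogens by atom environment:
  3 × C (aromatic): no H
  2 × C: 3 H each → 6
  2 × C: 2 H each → 4
  2 × O: no H
  1 × C (aromatic): 1 H
  1 × C: no H
  1 × O: 1 H
  1 × S (aromatic): no H
  Total hydrogens = 12.
Molecular formula: C9H12O3S

C9H12O3S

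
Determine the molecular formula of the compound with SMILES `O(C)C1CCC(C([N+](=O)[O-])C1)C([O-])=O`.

C8H12NO5-

Heavy atoms from the SMILES: 8 C, 1 N, 5 O.
Implicit hydrogens by atom environment:
  3 × C: 2 H each → 6
  3 × C: 1 H each → 3
  3 × O: no H
  2 × O (charge -1): no H
  1 × C: 3 H
  1 × C: no H
  1 × N (charge +1): no H
  Total hydrogens = 12.
Net charge -1.
Molecular formula: C8H12NO5-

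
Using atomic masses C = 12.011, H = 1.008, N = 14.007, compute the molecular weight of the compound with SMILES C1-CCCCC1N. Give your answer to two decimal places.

Molecular formula: C6H13N.
M = 6×12.011 + 13×1.008 + 1×14.007 = 99.18 g/mol.

99.18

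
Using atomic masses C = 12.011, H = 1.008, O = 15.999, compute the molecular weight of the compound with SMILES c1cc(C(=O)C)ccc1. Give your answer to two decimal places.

120.15

Molecular formula: C8H8O.
M = 8×12.011 + 8×1.008 + 1×15.999 = 120.15 g/mol.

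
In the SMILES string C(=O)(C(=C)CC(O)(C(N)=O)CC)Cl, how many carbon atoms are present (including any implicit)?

8

The symbol for carbon appears 8 times in the SMILES. (Cl is a single chlorine, not C + l.)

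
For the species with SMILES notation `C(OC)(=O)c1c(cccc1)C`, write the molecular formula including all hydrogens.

C9H10O2

Heavy atoms from the SMILES: 9 C, 2 O.
Implicit hydrogens by atom environment:
  4 × C (aromatic): 1 H each → 4
  2 × C: 3 H each → 6
  2 × C (aromatic): no H
  2 × O: no H
  1 × C: no H
  Total hydrogens = 10.
Molecular formula: C9H10O2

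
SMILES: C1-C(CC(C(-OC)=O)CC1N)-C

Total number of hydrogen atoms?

17

Hydrogens are implicit in SMILES; fill each atom to its normal valence:
  3 × C: 2 H each → 6
  3 × C: 1 H each → 3
  2 × C: 3 H each → 6
  2 × O: no H
  1 × C: no H
  1 × N: 2 H
  Total hydrogens = 17.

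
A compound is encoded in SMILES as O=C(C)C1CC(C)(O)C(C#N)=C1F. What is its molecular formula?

C9H10FNO2

Heavy atoms from the SMILES: 9 C, 1 F, 1 N, 2 O.
Implicit hydrogens by atom environment:
  5 × C: no H
  2 × C: 3 H each → 6
  1 × C: 2 H
  1 × C: 1 H
  1 × F: no H
  1 × N: no H
  1 × O: 1 H
  1 × O: no H
  Total hydrogens = 10.
Molecular formula: C9H10FNO2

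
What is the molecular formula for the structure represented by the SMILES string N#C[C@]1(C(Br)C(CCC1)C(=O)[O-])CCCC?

C12H17BrNO2-

Heavy atoms from the SMILES: 1 Br, 12 C, 1 N, 2 O.
Implicit hydrogens by atom environment:
  6 × C: 2 H each → 12
  3 × C: no H
  2 × C: 1 H each → 2
  1 × Br: no H
  1 × C: 3 H
  1 × N: no H
  1 × O: no H
  1 × O (charge -1): no H
  Total hydrogens = 17.
Net charge -1.
Molecular formula: C12H17BrNO2-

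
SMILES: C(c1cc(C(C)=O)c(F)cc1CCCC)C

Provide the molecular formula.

Heavy atoms from the SMILES: 14 C, 1 F, 1 O.
Implicit hydrogens by atom environment:
  4 × C: 2 H each → 8
  4 × C (aromatic): no H
  3 × C: 3 H each → 9
  2 × C (aromatic): 1 H each → 2
  1 × C: no H
  1 × F: no H
  1 × O: no H
  Total hydrogens = 19.
Molecular formula: C14H19FO

C14H19FO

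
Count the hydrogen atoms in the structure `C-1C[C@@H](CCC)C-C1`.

16

Hydrogens are implicit in SMILES; fill each atom to its normal valence:
  6 × C: 2 H each → 12
  1 × C: 3 H
  1 × C: 1 H
  Total hydrogens = 16.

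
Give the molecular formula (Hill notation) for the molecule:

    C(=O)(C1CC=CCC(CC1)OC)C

Heavy atoms from the SMILES: 11 C, 2 O.
Implicit hydrogens by atom environment:
  4 × C: 2 H each → 8
  4 × C: 1 H each → 4
  2 × C: 3 H each → 6
  2 × O: no H
  1 × C: no H
  Total hydrogens = 18.
Molecular formula: C11H18O2

C11H18O2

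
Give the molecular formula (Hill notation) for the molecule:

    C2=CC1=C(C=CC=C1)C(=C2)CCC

C13H14

Heavy atoms from the SMILES: 13 C.
Implicit hydrogens by atom environment:
  7 × C (aromatic): 1 H each → 7
  3 × C (aromatic): no H
  2 × C: 2 H each → 4
  1 × C: 3 H
  Total hydrogens = 14.
Molecular formula: C13H14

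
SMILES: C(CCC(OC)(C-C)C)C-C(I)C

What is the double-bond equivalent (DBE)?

Molecular formula from the SMILES: C11H23IO.
DoU = (2C + 2 + N − H − X)/2 = (2·11 + 2 + 0 − 23 − 1)/2 = 0/2 = 0.
(Structurally: 0 ring(s) + 0 π bond(s) = 0.)

0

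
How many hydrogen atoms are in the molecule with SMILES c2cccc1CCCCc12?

12

Hydrogens are implicit in SMILES; fill each atom to its normal valence:
  4 × C: 2 H each → 8
  4 × C (aromatic): 1 H each → 4
  2 × C (aromatic): no H
  Total hydrogens = 12.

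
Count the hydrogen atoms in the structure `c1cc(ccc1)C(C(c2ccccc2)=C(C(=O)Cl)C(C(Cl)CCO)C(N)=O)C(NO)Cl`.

Hydrogens are implicit in SMILES; fill each atom to its normal valence:
  10 × C (aromatic): 1 H each → 10
  4 × C: 1 H each → 4
  4 × C: no H
  3 × Cl: no H
  2 × C: 2 H each → 4
  2 × C (aromatic): no H
  2 × O: 1 H each → 2
  2 × O: no H
  1 × N: 2 H
  1 × N: 1 H
  Total hydrogens = 23.

23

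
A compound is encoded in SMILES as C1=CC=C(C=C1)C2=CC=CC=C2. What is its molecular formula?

C12H10

Heavy atoms from the SMILES: 12 C.
Implicit hydrogens by atom environment:
  10 × C (aromatic): 1 H each → 10
  2 × C (aromatic): no H
  Total hydrogens = 10.
Molecular formula: C12H10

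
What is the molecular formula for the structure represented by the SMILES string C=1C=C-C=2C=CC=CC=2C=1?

C10H8

Heavy atoms from the SMILES: 10 C.
Implicit hydrogens by atom environment:
  8 × C (aromatic): 1 H each → 8
  2 × C (aromatic): no H
  Total hydrogens = 8.
Molecular formula: C10H8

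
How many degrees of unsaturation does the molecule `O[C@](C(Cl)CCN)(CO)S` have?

Molecular formula from the SMILES: C5H12ClNO2S.
DoU = (2C + 2 + N − H − X)/2 = (2·5 + 2 + 1 − 12 − 1)/2 = 0/2 = 0.
(Structurally: 0 ring(s) + 0 π bond(s) = 0.)

0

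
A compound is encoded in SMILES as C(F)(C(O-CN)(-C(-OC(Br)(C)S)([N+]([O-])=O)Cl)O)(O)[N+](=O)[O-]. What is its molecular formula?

C6H10BrClFN3O8S

Heavy atoms from the SMILES: 1 Br, 6 C, 1 Cl, 1 F, 3 N, 8 O, 1 S.
Implicit hydrogens by atom environment:
  4 × C: no H
  4 × O: no H
  2 × N (charge +1): no H
  2 × O: 1 H each → 2
  2 × O (charge -1): no H
  1 × Br: no H
  1 × C: 3 H
  1 × C: 2 H
  1 × Cl: no H
  1 × F: no H
  1 × N: 2 H
  1 × S: 1 H
  Total hydrogens = 10.
Molecular formula: C6H10BrClFN3O8S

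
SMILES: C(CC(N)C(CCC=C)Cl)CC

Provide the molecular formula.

C10H20ClN

Heavy atoms from the SMILES: 10 C, 1 Cl, 1 N.
Implicit hydrogens by atom environment:
  6 × C: 2 H each → 12
  3 × C: 1 H each → 3
  1 × C: 3 H
  1 × Cl: no H
  1 × N: 2 H
  Total hydrogens = 20.
Molecular formula: C10H20ClN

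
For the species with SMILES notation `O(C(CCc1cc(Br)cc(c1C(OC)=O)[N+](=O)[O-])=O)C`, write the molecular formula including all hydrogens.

C12H12BrNO6

Heavy atoms from the SMILES: 1 Br, 12 C, 1 N, 6 O.
Implicit hydrogens by atom environment:
  5 × O: no H
  4 × C (aromatic): no H
  2 × C: 3 H each → 6
  2 × C: 2 H each → 4
  2 × C (aromatic): 1 H each → 2
  2 × C: no H
  1 × Br: no H
  1 × N (charge +1): no H
  1 × O (charge -1): no H
  Total hydrogens = 12.
Molecular formula: C12H12BrNO6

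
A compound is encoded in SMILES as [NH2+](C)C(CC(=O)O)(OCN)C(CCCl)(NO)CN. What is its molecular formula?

Heavy atoms from the SMILES: 9 C, 1 Cl, 4 N, 4 O.
Implicit hydrogens by atom environment:
  5 × C: 2 H each → 10
  3 × C: no H
  2 × N: 2 H each → 4
  2 × O: 1 H each → 2
  2 × O: no H
  1 × C: 3 H
  1 × Cl: no H
  1 × N (charge +1): 2 H
  1 × N: 1 H
  Total hydrogens = 22.
Net charge +1.
Molecular formula: C9H22ClN4O4+

C9H22ClN4O4+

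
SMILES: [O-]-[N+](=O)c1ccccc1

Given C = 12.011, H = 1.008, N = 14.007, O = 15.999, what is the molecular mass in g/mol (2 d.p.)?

Molecular formula: C6H5NO2.
M = 6×12.011 + 5×1.008 + 1×14.007 + 2×15.999 = 123.11 g/mol.

123.11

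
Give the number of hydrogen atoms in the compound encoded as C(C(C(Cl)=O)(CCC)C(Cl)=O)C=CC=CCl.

Hydrogens are implicit in SMILES; fill each atom to its normal valence:
  4 × C: 1 H each → 4
  3 × C: 2 H each → 6
  3 × C: no H
  3 × Cl: no H
  2 × O: no H
  1 × C: 3 H
  Total hydrogens = 13.

13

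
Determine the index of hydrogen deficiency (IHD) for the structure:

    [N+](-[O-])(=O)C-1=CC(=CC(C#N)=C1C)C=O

8

Molecular formula from the SMILES: C9H6N2O3.
DoU = (2C + 2 + N − H − X)/2 = (2·9 + 2 + 2 − 6 − 0)/2 = 16/2 = 8.
(Structurally: 1 ring(s) + 7 π bond(s) = 8.)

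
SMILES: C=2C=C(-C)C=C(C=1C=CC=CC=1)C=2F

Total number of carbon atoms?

13

The symbol for carbon appears 13 times in the SMILES.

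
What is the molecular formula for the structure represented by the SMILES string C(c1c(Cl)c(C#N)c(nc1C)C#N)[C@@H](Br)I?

Heavy atoms from the SMILES: 1 Br, 10 C, 1 Cl, 1 I, 3 N.
Implicit hydrogens by atom environment:
  5 × C (aromatic): no H
  2 × C: no H
  2 × N: no H
  1 × Br: no H
  1 × C: 3 H
  1 × C: 2 H
  1 × C: 1 H
  1 × Cl: no H
  1 × I: no H
  1 × N (aromatic): no H
  Total hydrogens = 6.
Molecular formula: C10H6BrClIN3

C10H6BrClIN3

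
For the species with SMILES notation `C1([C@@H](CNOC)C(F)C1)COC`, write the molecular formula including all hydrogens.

C8H16FNO2

Heavy atoms from the SMILES: 8 C, 1 F, 1 N, 2 O.
Implicit hydrogens by atom environment:
  3 × C: 2 H each → 6
  3 × C: 1 H each → 3
  2 × C: 3 H each → 6
  2 × O: no H
  1 × F: no H
  1 × N: 1 H
  Total hydrogens = 16.
Molecular formula: C8H16FNO2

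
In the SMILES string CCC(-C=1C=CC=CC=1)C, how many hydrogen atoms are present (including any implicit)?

Hydrogens are implicit in SMILES; fill each atom to its normal valence:
  5 × C (aromatic): 1 H each → 5
  2 × C: 3 H each → 6
  1 × C: 2 H
  1 × C: 1 H
  1 × C (aromatic): no H
  Total hydrogens = 14.

14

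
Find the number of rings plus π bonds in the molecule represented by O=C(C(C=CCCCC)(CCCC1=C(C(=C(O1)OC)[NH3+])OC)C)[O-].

Molecular formula from the SMILES: C18H29NO5.
DoU = (2C + 2 + N − H − X)/2 = (2·18 + 2 + 1 − 29 − 0)/2 = 10/2 = 5.
(Structurally: 1 ring(s) + 4 π bond(s) = 5.)

5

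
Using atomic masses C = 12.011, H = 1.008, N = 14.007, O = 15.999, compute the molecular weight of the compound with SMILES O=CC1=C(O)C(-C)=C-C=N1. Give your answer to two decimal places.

137.14

Molecular formula: C7H7NO2.
M = 7×12.011 + 7×1.008 + 1×14.007 + 2×15.999 = 137.14 g/mol.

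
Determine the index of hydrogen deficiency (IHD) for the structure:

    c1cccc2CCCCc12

5

Molecular formula from the SMILES: C10H12.
DoU = (2C + 2 + N − H − X)/2 = (2·10 + 2 + 0 − 12 − 0)/2 = 10/2 = 5.
(Structurally: 2 ring(s) + 3 π bond(s) = 5.)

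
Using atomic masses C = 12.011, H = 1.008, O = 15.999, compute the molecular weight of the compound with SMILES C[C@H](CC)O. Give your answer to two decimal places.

74.12

Molecular formula: C4H10O.
M = 4×12.011 + 10×1.008 + 1×15.999 = 74.12 g/mol.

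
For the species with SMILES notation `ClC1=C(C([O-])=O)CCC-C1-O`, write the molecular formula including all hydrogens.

C7H8ClO3-

Heavy atoms from the SMILES: 7 C, 1 Cl, 3 O.
Implicit hydrogens by atom environment:
  3 × C: 2 H each → 6
  3 × C: no H
  1 × C: 1 H
  1 × Cl: no H
  1 × O: 1 H
  1 × O: no H
  1 × O (charge -1): no H
  Total hydrogens = 8.
Net charge -1.
Molecular formula: C7H8ClO3-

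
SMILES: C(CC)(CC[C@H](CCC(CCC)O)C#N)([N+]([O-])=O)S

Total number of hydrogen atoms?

Hydrogens are implicit in SMILES; fill each atom to its normal valence:
  7 × C: 2 H each → 14
  2 × C: 3 H each → 6
  2 × C: 1 H each → 2
  2 × C: no H
  1 × N: no H
  1 × N (charge +1): no H
  1 × O: 1 H
  1 × O: no H
  1 × O (charge -1): no H
  1 × S: 1 H
  Total hydrogens = 24.

24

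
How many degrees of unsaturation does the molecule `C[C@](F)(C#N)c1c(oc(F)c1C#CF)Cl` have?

7

Molecular formula from the SMILES: C9H3ClF3NO.
DoU = (2C + 2 + N − H − X)/2 = (2·9 + 2 + 1 − 3 − 4)/2 = 14/2 = 7.
(Structurally: 1 ring(s) + 6 π bond(s) = 7.)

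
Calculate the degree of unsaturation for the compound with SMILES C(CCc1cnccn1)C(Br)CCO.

Molecular formula from the SMILES: C10H15BrN2O.
DoU = (2C + 2 + N − H − X)/2 = (2·10 + 2 + 2 − 15 − 1)/2 = 8/2 = 4.
(Structurally: 1 ring(s) + 3 π bond(s) = 4.)

4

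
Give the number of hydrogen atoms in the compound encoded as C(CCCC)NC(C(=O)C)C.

19

Hydrogens are implicit in SMILES; fill each atom to its normal valence:
  4 × C: 2 H each → 8
  3 × C: 3 H each → 9
  1 × C: 1 H
  1 × C: no H
  1 × N: 1 H
  1 × O: no H
  Total hydrogens = 19.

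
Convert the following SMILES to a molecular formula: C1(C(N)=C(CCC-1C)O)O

Heavy atoms from the SMILES: 7 C, 1 N, 2 O.
Implicit hydrogens by atom environment:
  2 × C: 2 H each → 4
  2 × C: 1 H each → 2
  2 × C: no H
  2 × O: 1 H each → 2
  1 × C: 3 H
  1 × N: 2 H
  Total hydrogens = 13.
Molecular formula: C7H13NO2

C7H13NO2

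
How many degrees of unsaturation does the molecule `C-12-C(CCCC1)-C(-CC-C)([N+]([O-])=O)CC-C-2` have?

3

Molecular formula from the SMILES: C13H23NO2.
DoU = (2C + 2 + N − H − X)/2 = (2·13 + 2 + 1 − 23 − 0)/2 = 6/2 = 3.
(Structurally: 2 ring(s) + 1 π bond(s) = 3.)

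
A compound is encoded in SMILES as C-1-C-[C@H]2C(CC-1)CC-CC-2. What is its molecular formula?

Heavy atoms from the SMILES: 10 C.
Implicit hydrogens by atom environment:
  8 × C: 2 H each → 16
  2 × C: 1 H each → 2
  Total hydrogens = 18.
Molecular formula: C10H18

C10H18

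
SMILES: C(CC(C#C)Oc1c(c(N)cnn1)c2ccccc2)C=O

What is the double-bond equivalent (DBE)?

11

Molecular formula from the SMILES: C16H15N3O2.
DoU = (2C + 2 + N − H − X)/2 = (2·16 + 2 + 3 − 15 − 0)/2 = 22/2 = 11.
(Structurally: 2 ring(s) + 9 π bond(s) = 11.)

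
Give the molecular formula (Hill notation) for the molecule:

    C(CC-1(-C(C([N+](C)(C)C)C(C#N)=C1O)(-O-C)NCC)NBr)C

C15H28BrN4O2+

Heavy atoms from the SMILES: 1 Br, 15 C, 4 N, 2 O.
Implicit hydrogens by atom environment:
  6 × C: 3 H each → 18
  5 × C: no H
  3 × C: 2 H each → 6
  2 × N: 1 H each → 2
  1 × Br: no H
  1 × C: 1 H
  1 × N (charge +1): no H
  1 × N: no H
  1 × O: 1 H
  1 × O: no H
  Total hydrogens = 28.
Net charge +1.
Molecular formula: C15H28BrN4O2+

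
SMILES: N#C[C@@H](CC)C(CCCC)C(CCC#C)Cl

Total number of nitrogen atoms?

1

The symbol for nitrogen appears 1 time in the SMILES.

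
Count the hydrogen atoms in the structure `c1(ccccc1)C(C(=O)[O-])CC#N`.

8

Hydrogens are implicit in SMILES; fill each atom to its normal valence:
  5 × C (aromatic): 1 H each → 5
  2 × C: no H
  1 × C: 2 H
  1 × C: 1 H
  1 × C (aromatic): no H
  1 × N: no H
  1 × O: no H
  1 × O (charge -1): no H
  Total hydrogens = 8.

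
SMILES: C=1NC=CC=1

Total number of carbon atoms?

4

The symbol for carbon appears 4 times in the SMILES.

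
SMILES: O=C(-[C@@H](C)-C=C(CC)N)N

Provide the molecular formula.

Heavy atoms from the SMILES: 7 C, 2 N, 1 O.
Implicit hydrogens by atom environment:
  2 × C: 3 H each → 6
  2 × C: 1 H each → 2
  2 × C: no H
  2 × N: 2 H each → 4
  1 × C: 2 H
  1 × O: no H
  Total hydrogens = 14.
Molecular formula: C7H14N2O

C7H14N2O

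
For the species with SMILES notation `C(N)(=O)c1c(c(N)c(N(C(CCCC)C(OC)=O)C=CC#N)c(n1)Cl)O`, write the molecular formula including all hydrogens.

C16H20ClN5O4

Heavy atoms from the SMILES: 16 C, 1 Cl, 5 N, 4 O.
Implicit hydrogens by atom environment:
  5 × C (aromatic): no H
  3 × C: 2 H each → 6
  3 × C: 1 H each → 3
  3 × C: no H
  3 × O: no H
  2 × C: 3 H each → 6
  2 × N: 2 H each → 4
  2 × N: no H
  1 × Cl: no H
  1 × N (aromatic): no H
  1 × O: 1 H
  Total hydrogens = 20.
Molecular formula: C16H20ClN5O4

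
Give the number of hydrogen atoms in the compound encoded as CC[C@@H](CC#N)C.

Hydrogens are implicit in SMILES; fill each atom to its normal valence:
  2 × C: 3 H each → 6
  2 × C: 2 H each → 4
  1 × C: 1 H
  1 × C: no H
  1 × N: no H
  Total hydrogens = 11.

11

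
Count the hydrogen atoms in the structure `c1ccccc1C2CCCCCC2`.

18

Hydrogens are implicit in SMILES; fill each atom to its normal valence:
  6 × C: 2 H each → 12
  5 × C (aromatic): 1 H each → 5
  1 × C: 1 H
  1 × C (aromatic): no H
  Total hydrogens = 18.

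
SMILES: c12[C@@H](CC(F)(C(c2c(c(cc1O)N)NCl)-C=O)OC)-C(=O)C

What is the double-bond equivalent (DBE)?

7

Molecular formula from the SMILES: C14H16ClFN2O4.
DoU = (2C + 2 + N − H − X)/2 = (2·14 + 2 + 2 − 16 − 2)/2 = 14/2 = 7.
(Structurally: 2 ring(s) + 5 π bond(s) = 7.)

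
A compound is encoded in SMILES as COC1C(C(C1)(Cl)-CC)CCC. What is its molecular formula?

C10H19ClO

Heavy atoms from the SMILES: 10 C, 1 Cl, 1 O.
Implicit hydrogens by atom environment:
  4 × C: 2 H each → 8
  3 × C: 3 H each → 9
  2 × C: 1 H each → 2
  1 × C: no H
  1 × Cl: no H
  1 × O: no H
  Total hydrogens = 19.
Molecular formula: C10H19ClO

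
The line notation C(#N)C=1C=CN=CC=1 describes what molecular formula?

C6H4N2

Heavy atoms from the SMILES: 6 C, 2 N.
Implicit hydrogens by atom environment:
  4 × C (aromatic): 1 H each → 4
  1 × C (aromatic): no H
  1 × C: no H
  1 × N (aromatic): no H
  1 × N: no H
  Total hydrogens = 4.
Molecular formula: C6H4N2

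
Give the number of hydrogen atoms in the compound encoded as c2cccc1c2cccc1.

8

Hydrogens are implicit in SMILES; fill each atom to its normal valence:
  8 × C (aromatic): 1 H each → 8
  2 × C (aromatic): no H
  Total hydrogens = 8.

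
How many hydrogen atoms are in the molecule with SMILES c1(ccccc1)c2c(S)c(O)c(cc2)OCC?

14

Hydrogens are implicit in SMILES; fill each atom to its normal valence:
  7 × C (aromatic): 1 H each → 7
  5 × C (aromatic): no H
  1 × C: 3 H
  1 × C: 2 H
  1 × O: 1 H
  1 × O: no H
  1 × S: 1 H
  Total hydrogens = 14.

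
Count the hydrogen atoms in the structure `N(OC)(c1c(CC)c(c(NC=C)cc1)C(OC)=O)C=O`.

18

Hydrogens are implicit in SMILES; fill each atom to its normal valence:
  4 × C (aromatic): no H
  4 × O: no H
  3 × C: 3 H each → 9
  2 × C: 2 H each → 4
  2 × C (aromatic): 1 H each → 2
  2 × C: 1 H each → 2
  1 × C: no H
  1 × N: 1 H
  1 × N: no H
  Total hydrogens = 18.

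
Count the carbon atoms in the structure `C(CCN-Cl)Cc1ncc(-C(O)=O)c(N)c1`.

The symbol for carbon appears 10 times in the SMILES. Lowercase c denotes aromatic carbon and counts toward C.

10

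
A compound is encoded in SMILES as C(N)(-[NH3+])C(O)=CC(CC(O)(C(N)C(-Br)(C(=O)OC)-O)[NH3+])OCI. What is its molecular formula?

[C11H24BrIN4O6]2+

Heavy atoms from the SMILES: 1 Br, 11 C, 1 I, 4 N, 6 O.
Implicit hydrogens by atom environment:
  4 × C: 1 H each → 4
  4 × C: no H
  3 × O: 1 H each → 3
  3 × O: no H
  2 × C: 2 H each → 4
  2 × N (charge +1): 3 H each → 6
  2 × N: 2 H each → 4
  1 × Br: no H
  1 × C: 3 H
  1 × I: no H
  Total hydrogens = 24.
Net charge +2.
Molecular formula: [C11H24BrIN4O6]2+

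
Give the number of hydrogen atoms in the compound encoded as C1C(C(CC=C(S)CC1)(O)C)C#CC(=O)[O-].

15

Hydrogens are implicit in SMILES; fill each atom to its normal valence:
  5 × C: no H
  4 × C: 2 H each → 8
  2 × C: 1 H each → 2
  1 × C: 3 H
  1 × O: 1 H
  1 × O: no H
  1 × O (charge -1): no H
  1 × S: 1 H
  Total hydrogens = 15.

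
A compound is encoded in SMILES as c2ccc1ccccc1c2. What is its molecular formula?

C10H8

Heavy atoms from the SMILES: 10 C.
Implicit hydrogens by atom environment:
  8 × C (aromatic): 1 H each → 8
  2 × C (aromatic): no H
  Total hydrogens = 8.
Molecular formula: C10H8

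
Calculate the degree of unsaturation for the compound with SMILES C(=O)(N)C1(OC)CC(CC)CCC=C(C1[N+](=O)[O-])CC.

4

Molecular formula from the SMILES: C14H24N2O4.
DoU = (2C + 2 + N − H − X)/2 = (2·14 + 2 + 2 − 24 − 0)/2 = 8/2 = 4.
(Structurally: 1 ring(s) + 3 π bond(s) = 4.)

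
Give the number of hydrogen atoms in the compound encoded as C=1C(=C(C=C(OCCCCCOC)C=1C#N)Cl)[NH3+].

18

Hydrogens are implicit in SMILES; fill each atom to its normal valence:
  5 × C: 2 H each → 10
  4 × C (aromatic): no H
  2 × C (aromatic): 1 H each → 2
  2 × O: no H
  1 × C: 3 H
  1 × C: no H
  1 × Cl: no H
  1 × N (charge +1): 3 H
  1 × N: no H
  Total hydrogens = 18.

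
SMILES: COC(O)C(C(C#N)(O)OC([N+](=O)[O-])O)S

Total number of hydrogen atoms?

Hydrogens are implicit in SMILES; fill each atom to its normal valence:
  3 × C: 1 H each → 3
  3 × O: 1 H each → 3
  3 × O: no H
  2 × C: no H
  1 × C: 3 H
  1 × N: no H
  1 × N (charge +1): no H
  1 × O (charge -1): no H
  1 × S: 1 H
  Total hydrogens = 10.

10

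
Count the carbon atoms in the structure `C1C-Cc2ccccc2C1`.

The symbol for carbon appears 10 times in the SMILES. Lowercase c denotes aromatic carbon and counts toward C.

10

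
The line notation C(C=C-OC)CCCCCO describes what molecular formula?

Heavy atoms from the SMILES: 9 C, 2 O.
Implicit hydrogens by atom environment:
  6 × C: 2 H each → 12
  2 × C: 1 H each → 2
  1 × C: 3 H
  1 × O: 1 H
  1 × O: no H
  Total hydrogens = 18.
Molecular formula: C9H18O2

C9H18O2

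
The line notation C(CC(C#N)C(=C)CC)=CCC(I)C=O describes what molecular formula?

Heavy atoms from the SMILES: 12 C, 1 I, 1 N, 1 O.
Implicit hydrogens by atom environment:
  5 × C: 1 H each → 5
  4 × C: 2 H each → 8
  2 × C: no H
  1 × C: 3 H
  1 × I: no H
  1 × N: no H
  1 × O: no H
  Total hydrogens = 16.
Molecular formula: C12H16INO

C12H16INO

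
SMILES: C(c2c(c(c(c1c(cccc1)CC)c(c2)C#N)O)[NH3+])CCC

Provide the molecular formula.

Heavy atoms from the SMILES: 19 C, 2 N, 1 O.
Implicit hydrogens by atom environment:
  7 × C (aromatic): no H
  5 × C (aromatic): 1 H each → 5
  4 × C: 2 H each → 8
  2 × C: 3 H each → 6
  1 × C: no H
  1 × N (charge +1): 3 H
  1 × N: no H
  1 × O: 1 H
  Total hydrogens = 23.
Net charge +1.
Molecular formula: C19H23N2O+

C19H23N2O+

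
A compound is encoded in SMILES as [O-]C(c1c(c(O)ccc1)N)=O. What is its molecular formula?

Heavy atoms from the SMILES: 7 C, 1 N, 3 O.
Implicit hydrogens by atom environment:
  3 × C (aromatic): 1 H each → 3
  3 × C (aromatic): no H
  1 × C: no H
  1 × N: 2 H
  1 × O: 1 H
  1 × O: no H
  1 × O (charge -1): no H
  Total hydrogens = 6.
Net charge -1.
Molecular formula: C7H6NO3-

C7H6NO3-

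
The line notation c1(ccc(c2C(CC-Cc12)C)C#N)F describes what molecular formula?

Heavy atoms from the SMILES: 12 C, 1 F, 1 N.
Implicit hydrogens by atom environment:
  4 × C (aromatic): no H
  3 × C: 2 H each → 6
  2 × C (aromatic): 1 H each → 2
  1 × C: 3 H
  1 × C: 1 H
  1 × C: no H
  1 × F: no H
  1 × N: no H
  Total hydrogens = 12.
Molecular formula: C12H12FN

C12H12FN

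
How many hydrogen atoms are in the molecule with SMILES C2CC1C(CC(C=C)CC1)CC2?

Hydrogens are implicit in SMILES; fill each atom to its normal valence:
  8 × C: 2 H each → 16
  4 × C: 1 H each → 4
  Total hydrogens = 20.

20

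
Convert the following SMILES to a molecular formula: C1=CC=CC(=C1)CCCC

Heavy atoms from the SMILES: 10 C.
Implicit hydrogens by atom environment:
  5 × C (aromatic): 1 H each → 5
  3 × C: 2 H each → 6
  1 × C: 3 H
  1 × C (aromatic): no H
  Total hydrogens = 14.
Molecular formula: C10H14

C10H14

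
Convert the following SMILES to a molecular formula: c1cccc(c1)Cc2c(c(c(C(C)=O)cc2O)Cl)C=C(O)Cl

Heavy atoms from the SMILES: 17 C, 2 Cl, 3 O.
Implicit hydrogens by atom environment:
  6 × C (aromatic): 1 H each → 6
  6 × C (aromatic): no H
  2 × C: no H
  2 × Cl: no H
  2 × O: 1 H each → 2
  1 × C: 3 H
  1 × C: 2 H
  1 × C: 1 H
  1 × O: no H
  Total hydrogens = 14.
Molecular formula: C17H14Cl2O3

C17H14Cl2O3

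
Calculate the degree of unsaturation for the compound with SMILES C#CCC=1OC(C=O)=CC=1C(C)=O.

Molecular formula from the SMILES: C10H8O3.
DoU = (2C + 2 + N − H − X)/2 = (2·10 + 2 + 0 − 8 − 0)/2 = 14/2 = 7.
(Structurally: 1 ring(s) + 6 π bond(s) = 7.)

7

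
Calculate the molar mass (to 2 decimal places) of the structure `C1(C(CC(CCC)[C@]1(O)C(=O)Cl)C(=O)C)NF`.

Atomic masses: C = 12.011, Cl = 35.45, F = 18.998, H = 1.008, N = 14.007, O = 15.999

Molecular formula: C11H17ClFNO3.
M = 11×12.011 + 1×35.45 + 1×18.998 + 17×1.008 + 1×14.007 + 3×15.999 = 265.71 g/mol.

265.71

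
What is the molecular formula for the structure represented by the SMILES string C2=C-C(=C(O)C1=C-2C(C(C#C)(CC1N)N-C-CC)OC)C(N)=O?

C17H23N3O3

Heavy atoms from the SMILES: 17 C, 3 N, 3 O.
Implicit hydrogens by atom environment:
  4 × C (aromatic): no H
  3 × C: 2 H each → 6
  3 × C: 1 H each → 3
  3 × C: no H
  2 × C: 3 H each → 6
  2 × C (aromatic): 1 H each → 2
  2 × N: 2 H each → 4
  2 × O: no H
  1 × N: 1 H
  1 × O: 1 H
  Total hydrogens = 23.
Molecular formula: C17H23N3O3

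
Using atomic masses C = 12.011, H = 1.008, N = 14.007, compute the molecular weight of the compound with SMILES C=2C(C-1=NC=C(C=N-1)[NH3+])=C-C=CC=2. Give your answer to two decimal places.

Molecular formula: C10H10N3+.
M = 10×12.011 + 10×1.008 + 3×14.007 = 172.21 g/mol.

172.21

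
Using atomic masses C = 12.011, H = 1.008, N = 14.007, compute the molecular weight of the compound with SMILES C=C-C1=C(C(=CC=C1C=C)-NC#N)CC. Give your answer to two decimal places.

198.27

Molecular formula: C13H14N2.
M = 13×12.011 + 14×1.008 + 2×14.007 = 198.27 g/mol.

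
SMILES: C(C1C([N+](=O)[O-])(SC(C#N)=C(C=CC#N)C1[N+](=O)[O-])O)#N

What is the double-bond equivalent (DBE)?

Molecular formula from the SMILES: C10H5N5O5S.
DoU = (2C + 2 + N − H − X)/2 = (2·10 + 2 + 5 − 5 − 0)/2 = 22/2 = 11.
(Structurally: 1 ring(s) + 10 π bond(s) = 11.)

11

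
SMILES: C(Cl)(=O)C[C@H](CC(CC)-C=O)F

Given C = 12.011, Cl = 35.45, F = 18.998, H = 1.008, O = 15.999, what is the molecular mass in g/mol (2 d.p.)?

194.63

Molecular formula: C8H12ClFO2.
M = 8×12.011 + 1×35.45 + 1×18.998 + 12×1.008 + 2×15.999 = 194.63 g/mol.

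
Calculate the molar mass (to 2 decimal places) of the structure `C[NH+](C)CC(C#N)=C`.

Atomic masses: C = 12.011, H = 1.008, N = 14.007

Molecular formula: C6H11N2+.
M = 6×12.011 + 11×1.008 + 2×14.007 = 111.17 g/mol.

111.17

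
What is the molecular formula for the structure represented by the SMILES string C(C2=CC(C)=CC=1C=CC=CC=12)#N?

C12H9N

Heavy atoms from the SMILES: 12 C, 1 N.
Implicit hydrogens by atom environment:
  6 × C (aromatic): 1 H each → 6
  4 × C (aromatic): no H
  1 × C: 3 H
  1 × C: no H
  1 × N: no H
  Total hydrogens = 9.
Molecular formula: C12H9N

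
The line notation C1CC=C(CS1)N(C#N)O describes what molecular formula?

C6H8N2OS

Heavy atoms from the SMILES: 6 C, 2 N, 1 O, 1 S.
Implicit hydrogens by atom environment:
  3 × C: 2 H each → 6
  2 × C: no H
  2 × N: no H
  1 × C: 1 H
  1 × O: 1 H
  1 × S: no H
  Total hydrogens = 8.
Molecular formula: C6H8N2OS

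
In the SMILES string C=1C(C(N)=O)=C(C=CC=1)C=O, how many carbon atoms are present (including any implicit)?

8

The symbol for carbon appears 8 times in the SMILES.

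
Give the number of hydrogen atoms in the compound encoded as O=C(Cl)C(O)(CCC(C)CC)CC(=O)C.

Hydrogens are implicit in SMILES; fill each atom to its normal valence:
  4 × C: 2 H each → 8
  3 × C: 3 H each → 9
  3 × C: no H
  2 × O: no H
  1 × C: 1 H
  1 × Cl: no H
  1 × O: 1 H
  Total hydrogens = 19.

19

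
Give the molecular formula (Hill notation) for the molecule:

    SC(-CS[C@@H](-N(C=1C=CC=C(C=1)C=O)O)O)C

Heavy atoms from the SMILES: 11 C, 1 N, 3 O, 2 S.
Implicit hydrogens by atom environment:
  4 × C (aromatic): 1 H each → 4
  3 × C: 1 H each → 3
  2 × C (aromatic): no H
  2 × O: 1 H each → 2
  1 × C: 3 H
  1 × C: 2 H
  1 × N: no H
  1 × O: no H
  1 × S: 1 H
  1 × S: no H
  Total hydrogens = 15.
Molecular formula: C11H15NO3S2

C11H15NO3S2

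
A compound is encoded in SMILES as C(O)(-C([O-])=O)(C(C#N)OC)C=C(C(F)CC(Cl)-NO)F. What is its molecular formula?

C10H12ClF2N2O5-

Heavy atoms from the SMILES: 10 C, 1 Cl, 2 F, 2 N, 5 O.
Implicit hydrogens by atom environment:
  4 × C: 1 H each → 4
  4 × C: no H
  2 × F: no H
  2 × O: 1 H each → 2
  2 × O: no H
  1 × C: 3 H
  1 × C: 2 H
  1 × Cl: no H
  1 × N: 1 H
  1 × N: no H
  1 × O (charge -1): no H
  Total hydrogens = 12.
Net charge -1.
Molecular formula: C10H12ClF2N2O5-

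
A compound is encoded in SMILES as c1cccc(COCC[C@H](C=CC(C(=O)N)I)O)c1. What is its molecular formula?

C14H18INO3

Heavy atoms from the SMILES: 14 C, 1 I, 1 N, 3 O.
Implicit hydrogens by atom environment:
  5 × C (aromatic): 1 H each → 5
  4 × C: 1 H each → 4
  3 × C: 2 H each → 6
  2 × O: no H
  1 × C: no H
  1 × C (aromatic): no H
  1 × I: no H
  1 × N: 2 H
  1 × O: 1 H
  Total hydrogens = 18.
Molecular formula: C14H18INO3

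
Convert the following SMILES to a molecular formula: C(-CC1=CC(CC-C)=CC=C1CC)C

C14H22

Heavy atoms from the SMILES: 14 C.
Implicit hydrogens by atom environment:
  5 × C: 2 H each → 10
  3 × C: 3 H each → 9
  3 × C (aromatic): 1 H each → 3
  3 × C (aromatic): no H
  Total hydrogens = 22.
Molecular formula: C14H22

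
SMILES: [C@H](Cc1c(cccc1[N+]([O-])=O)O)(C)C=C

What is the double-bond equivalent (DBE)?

Molecular formula from the SMILES: C11H13NO3.
DoU = (2C + 2 + N − H − X)/2 = (2·11 + 2 + 1 − 13 − 0)/2 = 12/2 = 6.
(Structurally: 1 ring(s) + 5 π bond(s) = 6.)

6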